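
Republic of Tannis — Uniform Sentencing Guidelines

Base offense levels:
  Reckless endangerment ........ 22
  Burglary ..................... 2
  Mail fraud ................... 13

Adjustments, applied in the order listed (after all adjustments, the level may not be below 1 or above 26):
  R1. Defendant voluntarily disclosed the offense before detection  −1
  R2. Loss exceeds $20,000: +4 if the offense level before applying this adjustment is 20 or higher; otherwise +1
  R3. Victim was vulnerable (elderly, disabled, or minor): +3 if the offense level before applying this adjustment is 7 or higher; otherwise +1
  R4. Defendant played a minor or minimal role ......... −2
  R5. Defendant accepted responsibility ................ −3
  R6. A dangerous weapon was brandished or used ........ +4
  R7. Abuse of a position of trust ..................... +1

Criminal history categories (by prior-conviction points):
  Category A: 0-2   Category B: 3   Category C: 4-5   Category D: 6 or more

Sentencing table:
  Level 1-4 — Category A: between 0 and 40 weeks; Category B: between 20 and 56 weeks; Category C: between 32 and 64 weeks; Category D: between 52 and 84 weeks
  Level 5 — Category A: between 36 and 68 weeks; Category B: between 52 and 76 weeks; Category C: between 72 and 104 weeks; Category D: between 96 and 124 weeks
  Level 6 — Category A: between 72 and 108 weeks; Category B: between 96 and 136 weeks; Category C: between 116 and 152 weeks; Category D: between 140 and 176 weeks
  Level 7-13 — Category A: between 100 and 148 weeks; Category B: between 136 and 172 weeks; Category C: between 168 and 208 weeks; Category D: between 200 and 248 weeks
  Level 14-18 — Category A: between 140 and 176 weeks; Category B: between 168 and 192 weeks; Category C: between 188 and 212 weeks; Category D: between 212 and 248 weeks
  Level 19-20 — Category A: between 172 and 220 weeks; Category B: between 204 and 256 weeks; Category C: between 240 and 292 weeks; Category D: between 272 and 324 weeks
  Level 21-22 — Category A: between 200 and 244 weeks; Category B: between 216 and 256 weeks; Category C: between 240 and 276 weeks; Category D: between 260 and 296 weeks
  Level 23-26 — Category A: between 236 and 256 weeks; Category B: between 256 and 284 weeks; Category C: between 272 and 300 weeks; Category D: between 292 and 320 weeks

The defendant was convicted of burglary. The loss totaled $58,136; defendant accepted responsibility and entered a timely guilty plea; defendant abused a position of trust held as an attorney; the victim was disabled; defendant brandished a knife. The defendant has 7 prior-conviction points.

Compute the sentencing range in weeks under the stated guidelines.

Base offense level for burglary: 2.
R1 does not apply.
R2 applies (level before this adjustment is 2 < 20, so +1): 2 + 1 = 3.
R3 applies (level before this adjustment is 3 < 7, so +1): 3 + 1 = 4.
R5 applies: 4 − 3 = 1.
R6 applies: 1 + 4 = 5.
R7 applies: 5 + 1 = 6.
Final offense level: 6.
Criminal history: 7 prior points → Category D (6+).
Level 6 falls in the 6 band.
Grid: Level 6 × Category D = 140-176 weeks.

140-176 weeks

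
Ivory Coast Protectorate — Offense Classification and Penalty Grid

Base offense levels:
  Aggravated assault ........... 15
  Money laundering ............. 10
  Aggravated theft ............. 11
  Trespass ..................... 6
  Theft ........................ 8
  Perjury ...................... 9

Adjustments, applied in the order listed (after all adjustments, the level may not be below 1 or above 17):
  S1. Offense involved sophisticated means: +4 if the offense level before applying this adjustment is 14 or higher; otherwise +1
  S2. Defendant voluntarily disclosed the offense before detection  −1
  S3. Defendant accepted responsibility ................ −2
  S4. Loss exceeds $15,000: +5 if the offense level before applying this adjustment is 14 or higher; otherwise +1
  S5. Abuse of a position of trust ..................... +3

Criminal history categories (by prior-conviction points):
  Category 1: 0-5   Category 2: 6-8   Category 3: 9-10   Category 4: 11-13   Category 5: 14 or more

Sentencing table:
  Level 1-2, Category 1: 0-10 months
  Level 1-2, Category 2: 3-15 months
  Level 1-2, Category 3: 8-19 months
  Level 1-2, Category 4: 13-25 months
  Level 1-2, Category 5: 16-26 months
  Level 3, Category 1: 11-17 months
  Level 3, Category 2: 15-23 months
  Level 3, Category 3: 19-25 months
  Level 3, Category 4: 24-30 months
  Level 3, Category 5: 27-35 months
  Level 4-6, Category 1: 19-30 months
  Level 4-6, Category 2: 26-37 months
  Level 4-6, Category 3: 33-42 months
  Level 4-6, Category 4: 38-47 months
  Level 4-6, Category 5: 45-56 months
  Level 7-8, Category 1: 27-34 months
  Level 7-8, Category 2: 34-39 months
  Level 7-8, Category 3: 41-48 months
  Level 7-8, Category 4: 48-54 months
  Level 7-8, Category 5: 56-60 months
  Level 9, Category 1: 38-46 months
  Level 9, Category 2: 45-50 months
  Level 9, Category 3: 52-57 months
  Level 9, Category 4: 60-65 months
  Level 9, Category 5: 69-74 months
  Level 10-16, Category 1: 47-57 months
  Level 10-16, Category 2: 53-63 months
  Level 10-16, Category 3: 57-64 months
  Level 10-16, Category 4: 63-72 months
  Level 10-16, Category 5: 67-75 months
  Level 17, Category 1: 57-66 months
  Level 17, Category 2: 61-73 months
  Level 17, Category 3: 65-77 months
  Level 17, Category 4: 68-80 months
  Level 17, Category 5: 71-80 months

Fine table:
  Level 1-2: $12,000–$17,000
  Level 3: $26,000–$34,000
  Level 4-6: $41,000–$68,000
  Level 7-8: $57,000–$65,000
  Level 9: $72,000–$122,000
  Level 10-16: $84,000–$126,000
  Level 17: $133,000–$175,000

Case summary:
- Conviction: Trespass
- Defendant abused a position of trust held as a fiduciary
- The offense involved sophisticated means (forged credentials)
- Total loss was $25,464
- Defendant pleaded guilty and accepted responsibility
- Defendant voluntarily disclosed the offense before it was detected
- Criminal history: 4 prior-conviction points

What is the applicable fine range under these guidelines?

$57,000–$65,000

Base offense level for trespass: 6.
S1 applies (level before this adjustment is 6 < 14, so +1): 6 + 1 = 7.
S2 applies: 7 − 1 = 6.
S3 applies: 6 − 2 = 4.
S4 applies (level before this adjustment is 4 < 14, so +1): 4 + 1 = 5.
S5 applies: 5 + 3 = 8.
Final offense level: 8.
Level 8 falls in the 7-8 band.
Fine table: Level 7-8 → $57,000–$65,000.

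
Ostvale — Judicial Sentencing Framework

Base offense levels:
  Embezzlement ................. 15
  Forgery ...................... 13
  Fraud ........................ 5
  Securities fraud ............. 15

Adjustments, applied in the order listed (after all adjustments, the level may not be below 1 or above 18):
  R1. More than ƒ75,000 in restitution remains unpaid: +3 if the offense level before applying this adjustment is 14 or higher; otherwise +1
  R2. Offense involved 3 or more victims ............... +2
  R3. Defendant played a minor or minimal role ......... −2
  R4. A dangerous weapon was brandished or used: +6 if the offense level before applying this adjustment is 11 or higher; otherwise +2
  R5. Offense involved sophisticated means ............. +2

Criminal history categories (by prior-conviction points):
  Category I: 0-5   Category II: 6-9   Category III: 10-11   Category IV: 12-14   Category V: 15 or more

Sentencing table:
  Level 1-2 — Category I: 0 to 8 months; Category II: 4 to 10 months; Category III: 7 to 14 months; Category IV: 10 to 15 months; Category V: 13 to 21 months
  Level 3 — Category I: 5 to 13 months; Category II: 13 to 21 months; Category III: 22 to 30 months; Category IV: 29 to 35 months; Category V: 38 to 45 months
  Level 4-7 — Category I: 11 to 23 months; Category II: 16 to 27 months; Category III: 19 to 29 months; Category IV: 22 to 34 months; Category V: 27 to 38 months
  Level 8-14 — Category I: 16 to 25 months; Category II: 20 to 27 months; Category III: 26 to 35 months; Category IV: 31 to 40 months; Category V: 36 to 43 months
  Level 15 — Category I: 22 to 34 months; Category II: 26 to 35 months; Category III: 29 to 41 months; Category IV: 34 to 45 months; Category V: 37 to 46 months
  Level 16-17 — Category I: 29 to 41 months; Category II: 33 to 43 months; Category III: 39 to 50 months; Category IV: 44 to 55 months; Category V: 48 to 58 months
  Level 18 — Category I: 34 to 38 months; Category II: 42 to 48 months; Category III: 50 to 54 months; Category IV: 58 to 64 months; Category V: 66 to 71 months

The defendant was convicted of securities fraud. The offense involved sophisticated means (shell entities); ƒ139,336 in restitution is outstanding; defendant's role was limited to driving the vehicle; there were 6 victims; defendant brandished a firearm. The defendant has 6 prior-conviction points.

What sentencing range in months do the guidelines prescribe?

42-48 months

Base offense level for securities fraud: 15.
R1 applies (level before this adjustment is 15 ≥ 14, so +3): 15 + 3 = 18.
R2 applies: 18 + 2 = 20.
R3 applies: 20 − 2 = 18.
R4 applies (level before this adjustment is 18 ≥ 11, so +6): 18 + 6 = 24.
R5 applies: 24 + 2 = 26.
Level 26 exceeds the maximum of 18; capped at 18.
Final offense level: 18.
Criminal history: 6 prior points → Category II (6-9).
Level 18 falls in the 18 band.
Grid: Level 18 × Category II = 42-48 months.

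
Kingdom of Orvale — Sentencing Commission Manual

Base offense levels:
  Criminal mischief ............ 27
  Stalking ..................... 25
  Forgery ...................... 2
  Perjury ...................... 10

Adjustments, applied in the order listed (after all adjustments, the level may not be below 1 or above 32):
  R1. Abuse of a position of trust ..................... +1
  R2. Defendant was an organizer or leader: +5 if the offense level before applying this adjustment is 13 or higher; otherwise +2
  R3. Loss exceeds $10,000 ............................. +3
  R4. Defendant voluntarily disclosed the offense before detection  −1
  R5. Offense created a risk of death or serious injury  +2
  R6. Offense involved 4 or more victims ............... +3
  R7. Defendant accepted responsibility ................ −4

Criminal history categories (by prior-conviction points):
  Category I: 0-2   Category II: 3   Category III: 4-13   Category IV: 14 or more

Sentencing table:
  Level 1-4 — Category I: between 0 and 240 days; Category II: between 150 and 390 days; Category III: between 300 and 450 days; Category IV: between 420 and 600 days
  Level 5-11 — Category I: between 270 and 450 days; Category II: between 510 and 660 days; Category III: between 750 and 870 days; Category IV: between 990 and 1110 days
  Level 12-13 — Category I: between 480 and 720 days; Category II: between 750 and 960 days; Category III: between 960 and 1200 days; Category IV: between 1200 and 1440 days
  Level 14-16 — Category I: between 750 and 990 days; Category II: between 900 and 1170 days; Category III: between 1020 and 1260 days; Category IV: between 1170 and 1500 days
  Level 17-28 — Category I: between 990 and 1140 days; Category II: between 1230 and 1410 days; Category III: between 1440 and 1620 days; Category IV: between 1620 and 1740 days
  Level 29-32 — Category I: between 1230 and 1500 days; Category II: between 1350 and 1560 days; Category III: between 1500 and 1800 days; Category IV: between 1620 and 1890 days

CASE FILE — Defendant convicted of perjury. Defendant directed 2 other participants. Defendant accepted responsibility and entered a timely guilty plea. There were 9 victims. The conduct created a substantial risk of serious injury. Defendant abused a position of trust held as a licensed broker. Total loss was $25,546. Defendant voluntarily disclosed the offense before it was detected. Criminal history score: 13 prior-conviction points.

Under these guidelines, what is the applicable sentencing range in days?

1020-1260 days

Base offense level for perjury: 10.
R1 applies: 10 + 1 = 11.
R2 applies (level before this adjustment is 11 < 13, so +2): 11 + 2 = 13.
R3 applies: 13 + 3 = 16.
R4 applies: 16 − 1 = 15.
R5 applies: 15 + 2 = 17.
R6 applies: 17 + 3 = 20.
R7 applies: 20 − 4 = 16.
Final offense level: 16.
Criminal history: 13 prior points → Category III (4-13).
Level 16 falls in the 14-16 band.
Grid: Level 14-16 × Category III = 1020-1260 days.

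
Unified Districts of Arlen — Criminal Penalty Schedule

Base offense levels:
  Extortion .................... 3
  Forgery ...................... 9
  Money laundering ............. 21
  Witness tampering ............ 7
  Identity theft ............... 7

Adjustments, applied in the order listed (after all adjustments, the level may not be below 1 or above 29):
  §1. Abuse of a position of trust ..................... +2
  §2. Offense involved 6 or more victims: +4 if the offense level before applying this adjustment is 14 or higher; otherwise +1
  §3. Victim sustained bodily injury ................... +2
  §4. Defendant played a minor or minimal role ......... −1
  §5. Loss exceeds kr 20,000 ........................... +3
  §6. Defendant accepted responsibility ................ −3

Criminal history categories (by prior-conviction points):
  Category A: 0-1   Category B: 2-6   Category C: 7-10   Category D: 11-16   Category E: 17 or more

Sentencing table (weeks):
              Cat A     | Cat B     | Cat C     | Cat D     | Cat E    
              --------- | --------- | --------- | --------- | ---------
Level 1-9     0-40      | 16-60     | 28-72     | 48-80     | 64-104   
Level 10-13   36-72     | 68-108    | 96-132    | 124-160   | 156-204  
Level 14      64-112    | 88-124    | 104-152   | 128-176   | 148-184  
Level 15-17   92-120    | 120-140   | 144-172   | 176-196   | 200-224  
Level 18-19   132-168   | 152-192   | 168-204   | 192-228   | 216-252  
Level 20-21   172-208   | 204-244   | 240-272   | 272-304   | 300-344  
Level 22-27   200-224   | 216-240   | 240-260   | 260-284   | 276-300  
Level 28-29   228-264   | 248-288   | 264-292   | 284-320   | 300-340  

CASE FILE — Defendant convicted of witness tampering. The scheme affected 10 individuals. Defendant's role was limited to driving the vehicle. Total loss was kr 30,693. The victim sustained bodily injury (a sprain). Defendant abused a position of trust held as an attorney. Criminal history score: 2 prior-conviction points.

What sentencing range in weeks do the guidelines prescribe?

Base offense level for witness tampering: 7.
§1 applies: 7 + 2 = 9.
§2 applies (level before this adjustment is 9 < 14, so +1): 9 + 1 = 10.
§3 applies: 10 + 2 = 12.
§4 applies: 12 − 1 = 11.
§5 applies: 11 + 3 = 14.
§6 does not apply.
Final offense level: 14.
Criminal history: 2 prior points → Category B (2-6).
Level 14 falls in the 14 band.
Grid: Level 14 × Category B = 88-124 weeks.

88-124 weeks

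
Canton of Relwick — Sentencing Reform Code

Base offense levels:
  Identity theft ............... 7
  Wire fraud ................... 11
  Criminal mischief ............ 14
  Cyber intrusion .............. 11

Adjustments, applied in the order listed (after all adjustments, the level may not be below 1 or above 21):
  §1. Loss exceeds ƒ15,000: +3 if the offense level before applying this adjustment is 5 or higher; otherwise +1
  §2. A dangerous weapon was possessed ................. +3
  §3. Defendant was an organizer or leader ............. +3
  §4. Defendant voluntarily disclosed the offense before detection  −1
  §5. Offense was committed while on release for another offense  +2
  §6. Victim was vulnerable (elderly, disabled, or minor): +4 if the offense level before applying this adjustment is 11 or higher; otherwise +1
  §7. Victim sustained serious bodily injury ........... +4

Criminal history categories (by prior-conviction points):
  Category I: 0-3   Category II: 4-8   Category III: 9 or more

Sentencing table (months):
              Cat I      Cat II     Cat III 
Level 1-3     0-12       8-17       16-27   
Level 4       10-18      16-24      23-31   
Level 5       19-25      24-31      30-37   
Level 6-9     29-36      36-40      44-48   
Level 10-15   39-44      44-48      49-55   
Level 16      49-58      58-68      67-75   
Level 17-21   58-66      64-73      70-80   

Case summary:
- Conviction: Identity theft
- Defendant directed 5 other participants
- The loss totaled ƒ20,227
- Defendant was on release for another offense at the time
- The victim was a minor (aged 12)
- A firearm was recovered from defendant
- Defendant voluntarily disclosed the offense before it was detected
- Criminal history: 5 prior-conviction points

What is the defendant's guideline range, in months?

64-73 months

Base offense level for identity theft: 7.
§1 applies (level before this adjustment is 7 ≥ 5, so +3): 7 + 3 = 10.
§2 applies: 10 + 3 = 13.
§3 applies: 13 + 3 = 16.
§4 applies: 16 − 1 = 15.
§5 applies: 15 + 2 = 17.
§6 applies (level before this adjustment is 17 ≥ 11, so +4): 17 + 4 = 21.
§7 does not apply.
Final offense level: 21.
Criminal history: 5 prior points → Category II (4-8).
Level 21 falls in the 17-21 band.
Grid: Level 17-21 × Category II = 64-73 months.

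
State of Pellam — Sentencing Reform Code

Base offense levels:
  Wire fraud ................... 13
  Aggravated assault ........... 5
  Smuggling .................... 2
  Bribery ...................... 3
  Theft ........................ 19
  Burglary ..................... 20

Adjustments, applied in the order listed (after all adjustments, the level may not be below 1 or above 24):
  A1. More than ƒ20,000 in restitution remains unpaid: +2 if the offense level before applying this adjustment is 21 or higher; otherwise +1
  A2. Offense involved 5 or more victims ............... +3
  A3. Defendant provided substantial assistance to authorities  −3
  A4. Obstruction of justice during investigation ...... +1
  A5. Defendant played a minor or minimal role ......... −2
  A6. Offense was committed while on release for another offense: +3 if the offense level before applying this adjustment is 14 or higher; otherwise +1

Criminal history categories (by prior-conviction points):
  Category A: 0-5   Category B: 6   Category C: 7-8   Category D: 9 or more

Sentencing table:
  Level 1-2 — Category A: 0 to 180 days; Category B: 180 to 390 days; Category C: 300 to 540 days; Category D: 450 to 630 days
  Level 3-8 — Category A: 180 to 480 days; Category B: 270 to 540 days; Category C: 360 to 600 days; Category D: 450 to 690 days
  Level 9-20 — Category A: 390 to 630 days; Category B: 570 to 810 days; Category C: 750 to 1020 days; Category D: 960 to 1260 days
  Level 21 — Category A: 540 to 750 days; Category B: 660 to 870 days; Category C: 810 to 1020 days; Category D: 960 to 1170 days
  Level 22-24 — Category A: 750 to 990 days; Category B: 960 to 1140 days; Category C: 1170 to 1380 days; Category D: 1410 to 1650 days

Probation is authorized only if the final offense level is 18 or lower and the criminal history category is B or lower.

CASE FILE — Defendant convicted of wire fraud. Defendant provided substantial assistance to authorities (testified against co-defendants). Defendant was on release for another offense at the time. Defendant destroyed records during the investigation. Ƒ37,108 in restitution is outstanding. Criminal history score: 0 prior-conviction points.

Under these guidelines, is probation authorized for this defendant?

Base offense level for wire fraud: 13.
A1 applies (level before this adjustment is 13 < 21, so +1): 13 + 1 = 14.
A2 does not apply.
A3 applies: 14 − 3 = 11.
A4 applies: 11 + 1 = 12.
A6 applies (level before this adjustment is 12 < 14, so +1): 12 + 1 = 13.
Final offense level: 13.
Criminal history: 0 prior points → Category A (0-5).
Level 13 falls in the 9-20 band.
Grid: Level 9-20 × Category A = 390-630 days.
Probation check: level 13 ≤ 18 and category A ≤ B → eligible.

Yes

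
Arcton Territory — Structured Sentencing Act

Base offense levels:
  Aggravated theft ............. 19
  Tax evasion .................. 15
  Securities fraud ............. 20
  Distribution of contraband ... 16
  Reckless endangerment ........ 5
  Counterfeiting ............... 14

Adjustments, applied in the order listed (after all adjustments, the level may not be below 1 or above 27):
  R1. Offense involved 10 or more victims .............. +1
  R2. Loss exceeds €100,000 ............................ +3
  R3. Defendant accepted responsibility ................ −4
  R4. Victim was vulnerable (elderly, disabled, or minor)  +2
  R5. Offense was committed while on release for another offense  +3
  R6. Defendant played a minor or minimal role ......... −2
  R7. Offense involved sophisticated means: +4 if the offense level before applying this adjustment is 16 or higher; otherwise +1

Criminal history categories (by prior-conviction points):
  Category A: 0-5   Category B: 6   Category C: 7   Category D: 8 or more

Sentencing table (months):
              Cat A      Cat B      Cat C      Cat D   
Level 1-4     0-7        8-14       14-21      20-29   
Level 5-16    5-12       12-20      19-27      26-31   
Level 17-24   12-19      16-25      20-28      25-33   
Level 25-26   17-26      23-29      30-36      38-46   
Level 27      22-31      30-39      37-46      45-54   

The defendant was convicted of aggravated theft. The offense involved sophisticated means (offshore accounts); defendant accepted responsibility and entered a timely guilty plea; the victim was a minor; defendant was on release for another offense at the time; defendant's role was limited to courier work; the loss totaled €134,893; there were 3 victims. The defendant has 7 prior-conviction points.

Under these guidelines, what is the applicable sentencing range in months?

30-36 months

Base offense level for aggravated theft: 19.
R1 does not apply.
R2 applies: 19 + 3 = 22.
R3 applies: 22 − 4 = 18.
R4 applies: 18 + 2 = 20.
R5 applies: 20 + 3 = 23.
R6 applies: 23 − 2 = 21.
R7 applies (level before this adjustment is 21 ≥ 16, so +4): 21 + 4 = 25.
Final offense level: 25.
Criminal history: 7 prior points → Category C (7).
Level 25 falls in the 25-26 band.
Grid: Level 25-26 × Category C = 30-36 months.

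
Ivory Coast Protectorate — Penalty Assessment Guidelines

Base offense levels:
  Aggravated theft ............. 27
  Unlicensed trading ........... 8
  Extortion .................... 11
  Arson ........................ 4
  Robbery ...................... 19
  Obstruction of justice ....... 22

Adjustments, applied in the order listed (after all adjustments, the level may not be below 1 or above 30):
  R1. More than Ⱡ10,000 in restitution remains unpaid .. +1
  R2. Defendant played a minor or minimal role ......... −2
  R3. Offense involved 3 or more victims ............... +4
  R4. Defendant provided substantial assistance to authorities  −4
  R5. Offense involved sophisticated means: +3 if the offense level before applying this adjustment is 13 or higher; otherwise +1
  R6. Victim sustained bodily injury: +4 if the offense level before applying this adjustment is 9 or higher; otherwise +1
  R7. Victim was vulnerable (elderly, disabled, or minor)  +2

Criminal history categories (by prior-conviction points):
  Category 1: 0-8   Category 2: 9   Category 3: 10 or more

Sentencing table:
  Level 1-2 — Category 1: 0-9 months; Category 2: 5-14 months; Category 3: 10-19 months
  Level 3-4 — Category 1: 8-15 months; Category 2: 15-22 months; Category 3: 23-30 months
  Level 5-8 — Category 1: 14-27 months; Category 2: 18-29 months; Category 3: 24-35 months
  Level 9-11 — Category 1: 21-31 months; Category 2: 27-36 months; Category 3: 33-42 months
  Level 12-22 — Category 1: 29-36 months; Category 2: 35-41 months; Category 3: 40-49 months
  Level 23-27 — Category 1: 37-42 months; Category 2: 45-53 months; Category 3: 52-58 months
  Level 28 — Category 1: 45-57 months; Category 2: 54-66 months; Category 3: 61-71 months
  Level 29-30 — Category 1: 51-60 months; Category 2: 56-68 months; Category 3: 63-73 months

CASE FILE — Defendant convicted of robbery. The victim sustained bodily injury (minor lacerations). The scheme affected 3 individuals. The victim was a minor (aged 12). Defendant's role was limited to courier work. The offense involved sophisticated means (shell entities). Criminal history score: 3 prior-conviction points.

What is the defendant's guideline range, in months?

51-60 months

Base offense level for robbery: 19.
R2 applies: 19 − 2 = 17.
R3 applies: 17 + 4 = 21.
R4 does not apply.
R5 applies (level before this adjustment is 21 ≥ 13, so +3): 21 + 3 = 24.
R6 applies (level before this adjustment is 24 ≥ 9, so +4): 24 + 4 = 28.
R7 applies: 28 + 2 = 30.
Final offense level: 30.
Criminal history: 3 prior points → Category 1 (0-8).
Level 30 falls in the 29-30 band.
Grid: Level 29-30 × Category 1 = 51-60 months.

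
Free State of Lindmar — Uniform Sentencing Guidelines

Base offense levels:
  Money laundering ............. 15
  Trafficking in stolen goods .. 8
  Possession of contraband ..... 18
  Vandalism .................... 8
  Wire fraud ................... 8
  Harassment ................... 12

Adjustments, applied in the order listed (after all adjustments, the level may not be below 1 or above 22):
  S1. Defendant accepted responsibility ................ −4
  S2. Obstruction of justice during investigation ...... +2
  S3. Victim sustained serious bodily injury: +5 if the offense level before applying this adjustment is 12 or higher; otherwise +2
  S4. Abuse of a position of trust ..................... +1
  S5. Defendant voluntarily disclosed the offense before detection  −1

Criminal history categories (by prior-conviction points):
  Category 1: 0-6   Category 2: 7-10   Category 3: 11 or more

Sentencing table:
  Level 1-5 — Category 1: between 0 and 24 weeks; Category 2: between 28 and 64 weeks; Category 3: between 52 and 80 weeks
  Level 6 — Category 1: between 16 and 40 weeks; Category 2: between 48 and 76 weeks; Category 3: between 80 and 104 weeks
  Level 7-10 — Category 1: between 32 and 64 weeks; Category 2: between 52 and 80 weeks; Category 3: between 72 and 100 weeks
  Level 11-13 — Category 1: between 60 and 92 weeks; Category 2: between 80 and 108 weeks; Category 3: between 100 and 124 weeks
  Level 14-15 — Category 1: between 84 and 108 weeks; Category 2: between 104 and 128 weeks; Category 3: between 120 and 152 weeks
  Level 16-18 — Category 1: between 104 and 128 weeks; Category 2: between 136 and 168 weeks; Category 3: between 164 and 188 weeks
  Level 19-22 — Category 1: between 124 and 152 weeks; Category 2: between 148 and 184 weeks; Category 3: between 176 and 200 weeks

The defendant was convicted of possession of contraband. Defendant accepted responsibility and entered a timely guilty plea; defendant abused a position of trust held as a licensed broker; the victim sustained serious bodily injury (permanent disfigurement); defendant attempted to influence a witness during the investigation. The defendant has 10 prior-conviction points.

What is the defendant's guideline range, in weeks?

Base offense level for possession of contraband: 18.
S1 applies: 18 − 4 = 14.
S2 applies: 14 + 2 = 16.
S3 applies (level before this adjustment is 16 ≥ 12, so +5): 16 + 5 = 21.
S4 applies: 21 + 1 = 22.
S5 does not apply.
Final offense level: 22.
Criminal history: 10 prior points → Category 2 (7-10).
Level 22 falls in the 19-22 band.
Grid: Level 19-22 × Category 2 = 148-184 weeks.

148-184 weeks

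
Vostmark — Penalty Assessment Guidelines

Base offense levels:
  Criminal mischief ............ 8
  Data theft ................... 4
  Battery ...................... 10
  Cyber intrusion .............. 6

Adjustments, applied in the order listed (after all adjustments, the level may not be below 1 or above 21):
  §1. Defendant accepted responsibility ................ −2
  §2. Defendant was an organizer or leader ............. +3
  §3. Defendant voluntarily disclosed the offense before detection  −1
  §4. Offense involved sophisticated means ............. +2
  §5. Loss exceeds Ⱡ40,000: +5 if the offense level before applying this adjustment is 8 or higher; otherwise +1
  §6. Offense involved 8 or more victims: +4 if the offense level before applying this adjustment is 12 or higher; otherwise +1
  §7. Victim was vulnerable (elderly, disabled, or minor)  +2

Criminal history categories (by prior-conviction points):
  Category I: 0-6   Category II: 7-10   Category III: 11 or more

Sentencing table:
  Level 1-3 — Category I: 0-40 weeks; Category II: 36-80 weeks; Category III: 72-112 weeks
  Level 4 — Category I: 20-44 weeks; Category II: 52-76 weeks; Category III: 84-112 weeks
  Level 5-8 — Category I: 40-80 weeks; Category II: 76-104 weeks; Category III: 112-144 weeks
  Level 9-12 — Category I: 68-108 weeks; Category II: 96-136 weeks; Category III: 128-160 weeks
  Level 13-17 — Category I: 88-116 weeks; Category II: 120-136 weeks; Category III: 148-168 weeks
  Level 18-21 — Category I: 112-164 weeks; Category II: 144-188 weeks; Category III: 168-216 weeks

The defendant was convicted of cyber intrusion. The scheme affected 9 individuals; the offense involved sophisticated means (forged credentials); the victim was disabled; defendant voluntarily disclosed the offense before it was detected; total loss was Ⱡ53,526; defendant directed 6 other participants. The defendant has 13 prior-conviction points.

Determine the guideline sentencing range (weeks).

Base offense level for cyber intrusion: 6.
§1 does not apply.
§2 applies: 6 + 3 = 9.
§3 applies: 9 − 1 = 8.
§4 applies: 8 + 2 = 10.
§5 applies (level before this adjustment is 10 ≥ 8, so +5): 10 + 5 = 15.
§6 applies (level before this adjustment is 15 ≥ 12, so +4): 15 + 4 = 19.
§7 applies: 19 + 2 = 21.
Final offense level: 21.
Criminal history: 13 prior points → Category III (11+).
Level 21 falls in the 18-21 band.
Grid: Level 18-21 × Category III = 168-216 weeks.

168-216 weeks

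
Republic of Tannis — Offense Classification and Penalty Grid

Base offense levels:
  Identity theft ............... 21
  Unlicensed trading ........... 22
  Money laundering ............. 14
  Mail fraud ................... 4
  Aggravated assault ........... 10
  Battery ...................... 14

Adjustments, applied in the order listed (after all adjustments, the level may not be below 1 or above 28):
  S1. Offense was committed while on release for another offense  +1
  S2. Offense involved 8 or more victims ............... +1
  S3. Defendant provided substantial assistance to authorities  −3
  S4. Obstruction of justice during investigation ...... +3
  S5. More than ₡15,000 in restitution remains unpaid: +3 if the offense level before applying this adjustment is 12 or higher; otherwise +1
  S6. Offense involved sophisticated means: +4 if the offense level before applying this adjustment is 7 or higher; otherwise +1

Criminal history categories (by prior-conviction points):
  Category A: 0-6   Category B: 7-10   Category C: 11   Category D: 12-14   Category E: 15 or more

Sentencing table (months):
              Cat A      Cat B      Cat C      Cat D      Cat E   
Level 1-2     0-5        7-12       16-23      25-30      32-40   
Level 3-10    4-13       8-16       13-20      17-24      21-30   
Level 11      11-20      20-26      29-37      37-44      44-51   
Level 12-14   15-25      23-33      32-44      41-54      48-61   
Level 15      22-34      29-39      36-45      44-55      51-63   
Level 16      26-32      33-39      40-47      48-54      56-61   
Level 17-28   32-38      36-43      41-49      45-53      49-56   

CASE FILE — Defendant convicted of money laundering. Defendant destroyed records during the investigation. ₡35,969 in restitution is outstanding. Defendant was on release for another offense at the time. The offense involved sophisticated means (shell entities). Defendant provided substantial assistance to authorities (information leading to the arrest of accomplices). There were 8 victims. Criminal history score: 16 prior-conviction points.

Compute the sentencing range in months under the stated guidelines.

49-56 months

Base offense level for money laundering: 14.
S1 applies: 14 + 1 = 15.
S2 applies: 15 + 1 = 16.
S3 applies: 16 − 3 = 13.
S4 applies: 13 + 3 = 16.
S5 applies (level before this adjustment is 16 ≥ 12, so +3): 16 + 3 = 19.
S6 applies (level before this adjustment is 19 ≥ 7, so +4): 19 + 4 = 23.
Final offense level: 23.
Criminal history: 16 prior points → Category E (15+).
Level 23 falls in the 17-28 band.
Grid: Level 17-28 × Category E = 49-56 months.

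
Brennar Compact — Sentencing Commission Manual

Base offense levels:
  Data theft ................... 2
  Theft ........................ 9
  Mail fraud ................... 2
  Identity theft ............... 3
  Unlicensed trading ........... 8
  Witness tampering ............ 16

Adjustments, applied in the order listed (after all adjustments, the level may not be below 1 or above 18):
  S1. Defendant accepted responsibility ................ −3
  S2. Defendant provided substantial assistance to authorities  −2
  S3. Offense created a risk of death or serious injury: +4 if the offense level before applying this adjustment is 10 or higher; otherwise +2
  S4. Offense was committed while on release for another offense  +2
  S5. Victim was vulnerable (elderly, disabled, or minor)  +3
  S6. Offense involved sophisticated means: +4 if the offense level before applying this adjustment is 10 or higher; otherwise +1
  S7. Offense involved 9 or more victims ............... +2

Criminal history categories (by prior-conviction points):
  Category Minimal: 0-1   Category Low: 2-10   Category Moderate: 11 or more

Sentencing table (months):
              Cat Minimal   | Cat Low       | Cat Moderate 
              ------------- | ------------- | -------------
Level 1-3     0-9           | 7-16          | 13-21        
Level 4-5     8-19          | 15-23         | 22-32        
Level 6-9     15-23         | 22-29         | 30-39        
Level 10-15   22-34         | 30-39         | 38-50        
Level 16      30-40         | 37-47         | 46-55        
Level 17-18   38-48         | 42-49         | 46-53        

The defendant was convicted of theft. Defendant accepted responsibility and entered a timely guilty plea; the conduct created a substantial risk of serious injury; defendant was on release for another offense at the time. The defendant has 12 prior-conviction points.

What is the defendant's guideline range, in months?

Base offense level for theft: 9.
S1 applies: 9 − 3 = 6.
S2 does not apply.
S3 applies (level before this adjustment is 6 < 10, so +2): 6 + 2 = 8.
S4 applies: 8 + 2 = 10.
S5 does not apply.
Final offense level: 10.
Criminal history: 12 prior points → Category Moderate (11+).
Level 10 falls in the 10-15 band.
Grid: Level 10-15 × Category Moderate = 38-50 months.

38-50 months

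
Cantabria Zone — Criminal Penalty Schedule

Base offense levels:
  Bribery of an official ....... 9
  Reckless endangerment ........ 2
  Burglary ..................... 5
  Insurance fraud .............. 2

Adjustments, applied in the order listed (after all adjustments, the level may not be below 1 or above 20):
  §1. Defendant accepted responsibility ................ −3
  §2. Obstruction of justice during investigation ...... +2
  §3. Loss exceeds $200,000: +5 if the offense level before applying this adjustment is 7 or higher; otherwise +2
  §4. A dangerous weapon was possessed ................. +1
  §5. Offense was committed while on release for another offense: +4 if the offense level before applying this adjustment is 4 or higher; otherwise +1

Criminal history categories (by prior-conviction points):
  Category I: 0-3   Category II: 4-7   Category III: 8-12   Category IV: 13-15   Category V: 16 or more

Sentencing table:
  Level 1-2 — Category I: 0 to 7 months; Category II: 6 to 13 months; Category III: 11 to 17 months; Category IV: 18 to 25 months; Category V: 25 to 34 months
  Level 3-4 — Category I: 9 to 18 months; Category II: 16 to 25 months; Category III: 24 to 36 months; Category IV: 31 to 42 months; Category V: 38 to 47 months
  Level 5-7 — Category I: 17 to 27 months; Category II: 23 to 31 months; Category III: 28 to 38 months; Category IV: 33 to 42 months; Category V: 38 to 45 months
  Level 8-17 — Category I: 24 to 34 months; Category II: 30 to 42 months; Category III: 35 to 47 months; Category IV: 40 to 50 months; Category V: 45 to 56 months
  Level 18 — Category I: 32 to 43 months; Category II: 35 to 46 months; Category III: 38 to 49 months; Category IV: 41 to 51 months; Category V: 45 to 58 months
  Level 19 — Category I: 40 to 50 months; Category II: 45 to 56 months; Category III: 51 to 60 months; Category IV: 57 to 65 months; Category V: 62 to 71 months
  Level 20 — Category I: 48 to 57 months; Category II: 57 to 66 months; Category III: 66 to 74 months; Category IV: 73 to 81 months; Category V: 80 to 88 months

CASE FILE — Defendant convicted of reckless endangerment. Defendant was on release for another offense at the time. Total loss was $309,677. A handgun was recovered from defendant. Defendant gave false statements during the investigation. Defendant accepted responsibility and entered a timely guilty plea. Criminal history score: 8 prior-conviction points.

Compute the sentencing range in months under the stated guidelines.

Base offense level for reckless endangerment: 2.
§1 applies: 2 − 3 = -1.
§2 applies: -1 + 2 = 1.
§3 applies (level before this adjustment is 1 < 7, so +2): 1 + 2 = 3.
§4 applies: 3 + 1 = 4.
§5 applies (level before this adjustment is 4 ≥ 4, so +4): 4 + 4 = 8.
Final offense level: 8.
Criminal history: 8 prior points → Category III (8-12).
Level 8 falls in the 8-17 band.
Grid: Level 8-17 × Category III = 35-47 months.

35-47 months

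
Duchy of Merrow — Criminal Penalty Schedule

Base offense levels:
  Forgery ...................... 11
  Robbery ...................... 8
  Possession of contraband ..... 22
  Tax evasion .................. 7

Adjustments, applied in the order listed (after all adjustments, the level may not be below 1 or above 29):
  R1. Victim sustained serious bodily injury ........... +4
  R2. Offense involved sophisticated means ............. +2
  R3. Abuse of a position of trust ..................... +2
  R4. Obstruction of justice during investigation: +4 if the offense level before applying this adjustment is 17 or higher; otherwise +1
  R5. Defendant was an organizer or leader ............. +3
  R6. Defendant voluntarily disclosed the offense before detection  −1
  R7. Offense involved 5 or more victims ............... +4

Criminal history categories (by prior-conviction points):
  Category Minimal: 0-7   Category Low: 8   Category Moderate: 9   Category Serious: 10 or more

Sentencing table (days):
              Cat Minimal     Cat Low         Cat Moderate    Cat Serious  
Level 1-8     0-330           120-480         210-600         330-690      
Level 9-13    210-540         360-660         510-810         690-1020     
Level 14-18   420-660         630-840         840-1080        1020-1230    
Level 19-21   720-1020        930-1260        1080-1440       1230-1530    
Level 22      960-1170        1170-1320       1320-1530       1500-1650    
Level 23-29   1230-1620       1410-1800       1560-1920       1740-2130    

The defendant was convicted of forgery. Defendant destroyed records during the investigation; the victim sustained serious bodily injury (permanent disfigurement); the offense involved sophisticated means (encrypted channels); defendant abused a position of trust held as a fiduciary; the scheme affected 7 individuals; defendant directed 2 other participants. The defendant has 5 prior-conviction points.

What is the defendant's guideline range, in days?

1230-1620 days

Base offense level for forgery: 11.
R1 applies: 11 + 4 = 15.
R2 applies: 15 + 2 = 17.
R3 applies: 17 + 2 = 19.
R4 applies (level before this adjustment is 19 ≥ 17, so +4): 19 + 4 = 23.
R5 applies: 23 + 3 = 26.
R7 applies: 26 + 4 = 30.
Level 30 exceeds the maximum of 29; capped at 29.
Final offense level: 29.
Criminal history: 5 prior points → Category Minimal (0-7).
Level 29 falls in the 23-29 band.
Grid: Level 23-29 × Category Minimal = 1230-1620 days.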